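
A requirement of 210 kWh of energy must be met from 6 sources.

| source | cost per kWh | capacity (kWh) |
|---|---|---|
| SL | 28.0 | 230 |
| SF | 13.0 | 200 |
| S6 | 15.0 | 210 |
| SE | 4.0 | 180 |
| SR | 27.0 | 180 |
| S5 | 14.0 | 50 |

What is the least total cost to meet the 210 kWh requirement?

Fill from the cheapest source first.
SE at 4.0: take all 180 kWh → 30 still needed.
SF (13.0): take the remaining 30 → done.
S5, S6, SR, SL: unused.
Cost = 180×4.0 + 30×13.0 = 1110.

1110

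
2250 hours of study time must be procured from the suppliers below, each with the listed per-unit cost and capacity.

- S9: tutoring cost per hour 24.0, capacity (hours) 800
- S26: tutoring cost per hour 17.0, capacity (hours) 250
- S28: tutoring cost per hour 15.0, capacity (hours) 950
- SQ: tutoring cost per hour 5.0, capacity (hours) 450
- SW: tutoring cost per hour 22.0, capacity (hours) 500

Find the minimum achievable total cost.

Use suppliers in increasing cost order.
SQ (5.0): use full 450 → 1800 hours to go.
Take 950 from S28 at 15.0 → need 850 more.
S26 at 17.0: take all 250 hours → 600 still needed.
SW (22.0): use full 500 → 100 hours to go.
Take 100 from S9 at 24.0 to finish.
Cost = 450×5.0 + 950×15.0 + 250×17.0 + 500×22.0 + 100×24.0 = 34150.

34150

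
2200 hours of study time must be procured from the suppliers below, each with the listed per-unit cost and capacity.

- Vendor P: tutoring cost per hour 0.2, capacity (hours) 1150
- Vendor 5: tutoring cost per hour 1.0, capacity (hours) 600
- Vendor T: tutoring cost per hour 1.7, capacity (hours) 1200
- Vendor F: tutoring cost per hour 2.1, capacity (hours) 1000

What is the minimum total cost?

1595

Use suppliers in increasing cost order.
Take 1150 from Vendor P at 0.2 → need 1050 more.
Vendor 5 at 1.0: take all 600 hours → 450 still needed.
Vendor T at 1.7: take 450 of its 1200 → requirement met.
Vendor F: unused.
Cost = 1150×0.2 + 600×1.0 + 450×1.7 = 1595.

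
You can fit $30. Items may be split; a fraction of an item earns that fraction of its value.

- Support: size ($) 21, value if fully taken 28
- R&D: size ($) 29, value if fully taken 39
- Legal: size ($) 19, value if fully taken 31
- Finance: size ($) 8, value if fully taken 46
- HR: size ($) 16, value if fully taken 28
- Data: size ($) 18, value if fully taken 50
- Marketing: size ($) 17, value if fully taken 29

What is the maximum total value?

Sort by value density: Finance 46/8≈5.75, Data 50/18≈2.78, HR 28/16≈1.75, Marketing 29/17≈1.71, Legal 31/19≈1.63, R&D 39/29≈1.34, Support 28/21≈1.33.
Finance: take in full, 8 $ for value 46 → 22 left.
Data: take in full, 18 $ for value 50 → 4 left.
Only 4 $ remain; take 4/16 of HR for value 28×4/16 = 7.
Total value = 103.

103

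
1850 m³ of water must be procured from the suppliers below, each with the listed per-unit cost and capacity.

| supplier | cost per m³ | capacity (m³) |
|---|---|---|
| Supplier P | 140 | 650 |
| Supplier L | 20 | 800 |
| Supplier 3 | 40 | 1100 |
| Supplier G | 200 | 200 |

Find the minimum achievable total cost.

58000

Cheapest first:
Supplier L (20): use full 800 — 1050 m³ to go.
Take 1050 from Supplier 3 at 40 to finish.
Supplier P, Supplier G: unused.
Cost = 800×20 + 1050×40 = 58000.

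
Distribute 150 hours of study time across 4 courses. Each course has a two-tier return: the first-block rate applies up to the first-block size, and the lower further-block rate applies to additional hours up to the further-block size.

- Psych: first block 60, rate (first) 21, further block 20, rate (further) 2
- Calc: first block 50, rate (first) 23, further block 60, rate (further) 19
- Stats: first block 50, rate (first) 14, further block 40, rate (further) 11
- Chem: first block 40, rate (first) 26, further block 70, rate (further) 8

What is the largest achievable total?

Order all 8 blocks by rate: Chem/tier1 26 > Calc/tier1 23 > Psych/tier1 21 > Calc/tier2 19 > Stats/tier1 14 > Stats/tier2 11 > Chem/tier2 8 > Psych/tier2 2.
Fill Chem tier1 block (40 at 26) ; 110 left.
Calc tier1 at 23: fill all 50 ; 60 left.
Fill Psych tier1 block (60 at 21) ; 0 left.
Total = 26×40 + 23×50 + 21×60 = 3450.

3450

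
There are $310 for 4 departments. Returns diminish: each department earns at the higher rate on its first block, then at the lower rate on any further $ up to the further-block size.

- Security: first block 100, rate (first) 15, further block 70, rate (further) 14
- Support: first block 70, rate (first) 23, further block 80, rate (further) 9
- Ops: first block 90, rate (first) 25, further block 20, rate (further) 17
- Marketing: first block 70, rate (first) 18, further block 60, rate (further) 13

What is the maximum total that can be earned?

Treat each block as its own option and order by rate: Ops/T1 25 > Support/T1 23 > Marketing/T1 18 > Ops/T2 17 > Security/T1 15 > Security/T2 14 > Marketing/T2 13 > Support/T2 9.
Ops/T1 (25): +90 ; 220 left.
Fill Support T1 block (70 at 23) ; 150 left.
Marketing T1 at 18: fill all 70 ; 80 left.
Ops/T2 (17): +20 ; 60 left.
Security T1 at 15: only 60 left, fill 60.
Total = 25×90 + 23×70 + 18×70 + 17×20 + 15×60 = 6360.

6360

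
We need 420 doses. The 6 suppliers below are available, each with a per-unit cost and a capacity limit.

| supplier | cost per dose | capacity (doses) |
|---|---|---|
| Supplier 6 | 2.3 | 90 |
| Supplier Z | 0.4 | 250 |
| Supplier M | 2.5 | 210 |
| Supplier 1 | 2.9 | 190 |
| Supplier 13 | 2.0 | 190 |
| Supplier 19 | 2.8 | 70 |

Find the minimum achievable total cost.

Use suppliers in increasing cost order.
Supplier Z (0.4): use full 250 ; 170 doses to go.
Supplier 13 at 2.0: take 170 of its 190 ; requirement met.
Supplier 6, Supplier M, Supplier 19, Supplier 1: unused.
Cost = 250×0.4 + 170×2.0 = 440.

440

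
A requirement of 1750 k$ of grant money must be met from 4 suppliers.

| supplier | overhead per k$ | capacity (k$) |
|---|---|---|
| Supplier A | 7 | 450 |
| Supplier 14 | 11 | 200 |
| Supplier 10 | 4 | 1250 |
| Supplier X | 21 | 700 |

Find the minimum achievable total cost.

Fill from the cheapest supplier first.
Supplier 10 at 4: take all 1250 k$ ; 500 still needed.
Take 450 from Supplier A at 7 ; need 50 more.
Supplier 14 at 11: take 50 of its 200 ; requirement met.
Supplier X: unused.
Cost = 1250×4 + 450×7 + 50×11 = 8700.

8700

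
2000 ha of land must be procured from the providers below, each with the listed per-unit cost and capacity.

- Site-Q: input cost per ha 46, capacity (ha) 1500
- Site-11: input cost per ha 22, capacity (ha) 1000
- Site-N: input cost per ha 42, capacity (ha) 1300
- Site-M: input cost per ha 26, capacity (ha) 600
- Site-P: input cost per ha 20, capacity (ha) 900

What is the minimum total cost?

42600

Cheapest first:
Site-P (20): use full 900 — 1100 ha to go.
Site-11 at 22: take all 1000 ha — 100 still needed.
Site-M at 26: take 100 of its 600 — requirement met.
Site-N, Site-Q: unused.
Cost = 900×20 + 1000×22 + 100×26 = 42600.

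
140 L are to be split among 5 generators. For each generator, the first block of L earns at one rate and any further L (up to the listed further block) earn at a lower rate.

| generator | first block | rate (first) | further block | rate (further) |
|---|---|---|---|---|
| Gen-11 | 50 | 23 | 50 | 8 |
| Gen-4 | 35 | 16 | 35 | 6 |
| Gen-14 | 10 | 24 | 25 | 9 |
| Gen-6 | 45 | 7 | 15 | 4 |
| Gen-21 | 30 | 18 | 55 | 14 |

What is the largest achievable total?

2700

Treat each block as its own option and order by rate: Gen-14/T1 24 > Gen-11/T1 23 > Gen-21/T1 18 > Gen-4/T1 16 > Gen-21/T2 14 > Gen-14/T2 9 > Gen-11/T2 8 > Gen-6/T1 7 > Gen-4/T2 6 > Gen-6/T2 4.
Gen-14/T1 (24): +10 ; 130 left.
Gen-11 T1 at 23: fill all 50 ; 80 left.
Gen-21/T1 (18): +30 ; 50 left.
Gen-4/T1 (16): +35 ; 15 left.
Gen-21 T2 at 14: only 15 left, fill 15.
Total = 24×10 + 23×50 + 18×30 + 16×35 + 14×15 = 2700.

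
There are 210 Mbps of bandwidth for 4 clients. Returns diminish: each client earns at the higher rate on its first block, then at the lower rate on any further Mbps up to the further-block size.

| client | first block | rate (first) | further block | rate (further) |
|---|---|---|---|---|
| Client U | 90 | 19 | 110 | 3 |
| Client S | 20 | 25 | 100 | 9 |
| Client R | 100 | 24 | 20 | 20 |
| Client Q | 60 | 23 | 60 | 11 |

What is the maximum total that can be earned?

4870

Rank every tier by rate: Client S/first 25 > Client R/first 24 > Client Q/first 23 > Client R/second 20 > Client U/first 19 > Client Q/second 11 > Client S/second 9 > Client U/second 3.
Client S first at 25: fill all 20 → 190 left.
Fill Client R first block (100 at 24) → 90 left.
Fill Client Q first block (60 at 23) → 30 left.
Fill Client R second block (20 at 20) → 10 left.
10 remain; put them into Client U first at 19.
Total = 25×20 + 24×100 + 23×60 + 20×20 + 19×10 = 4870.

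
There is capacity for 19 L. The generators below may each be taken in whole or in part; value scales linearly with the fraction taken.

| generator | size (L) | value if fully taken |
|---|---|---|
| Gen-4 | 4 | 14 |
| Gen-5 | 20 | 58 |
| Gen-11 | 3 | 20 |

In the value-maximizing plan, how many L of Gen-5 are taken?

12

Sort by value density: Gen-11 20/3≈6.67, Gen-4 14/4≈3.5, Gen-5 58/20≈2.9.
Gen-11: take in full, 3 L for value 20 — 16 left.
Take all of Gen-4 (4 L, value 14) — 12 L left.
Only 12 L remain; take 12/20 of Gen-5 for value 58×12/20 = 34.8.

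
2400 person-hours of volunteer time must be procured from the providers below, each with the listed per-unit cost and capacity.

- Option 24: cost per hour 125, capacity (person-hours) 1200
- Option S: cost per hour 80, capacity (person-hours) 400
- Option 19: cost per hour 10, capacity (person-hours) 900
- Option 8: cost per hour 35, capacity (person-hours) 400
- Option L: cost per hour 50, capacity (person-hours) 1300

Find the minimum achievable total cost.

Fill from the cheapest provider first.
Option 19 (10): use full 900 ; 1500 person-hours to go.
Option 8 (35): use full 400 ; 1100 person-hours to go.
Take 1100 from Option L at 50 to finish.
Option S, Option 24: unused.
Cost = 900×10 + 400×35 + 1100×50 = 78000.

78000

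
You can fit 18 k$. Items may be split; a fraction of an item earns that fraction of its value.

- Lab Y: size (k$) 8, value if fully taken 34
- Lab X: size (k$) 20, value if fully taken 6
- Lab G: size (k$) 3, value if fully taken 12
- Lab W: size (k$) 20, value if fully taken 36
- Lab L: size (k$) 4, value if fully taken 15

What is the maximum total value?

Sort by value density: Lab Y 34/8≈4.25, Lab G 12/3≈4, Lab L 15/4≈3.75, Lab W 36/20≈1.8, Lab X 6/20≈0.3.
All 8 k$ of Lab Y fit (value 34) → 10 remain.
All 3 k$ of Lab G fit (value 12) → 7 remain.
All 4 k$ of Lab L fit (value 15) → 3 remain.
3 k$ left: a 3/20 share of Lab W gives 36×3/20 = 5.4.
Total value = 66.4.

66.4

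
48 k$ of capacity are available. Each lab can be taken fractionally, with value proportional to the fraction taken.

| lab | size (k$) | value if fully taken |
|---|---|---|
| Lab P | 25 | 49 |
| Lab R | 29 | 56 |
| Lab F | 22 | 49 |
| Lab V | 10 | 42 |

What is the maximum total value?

122.36

Sort by value density: Lab V 42/10≈4.2, Lab F 49/22≈2.23, Lab P 49/25≈1.96, Lab R 56/29≈1.93.
All 10 k$ of Lab V fit (value 42) — 38 remain.
Lab F: take in full, 22 k$ for value 49 — 16 left.
16 k$ left: a 16/25 share of Lab P gives 49×16/25 = 31.36.
Total value = 122.36.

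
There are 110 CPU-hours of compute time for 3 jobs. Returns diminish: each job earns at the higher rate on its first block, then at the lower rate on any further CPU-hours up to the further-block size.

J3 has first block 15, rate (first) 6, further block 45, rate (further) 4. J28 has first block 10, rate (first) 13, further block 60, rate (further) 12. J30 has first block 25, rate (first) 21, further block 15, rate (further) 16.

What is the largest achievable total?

Treat each block as its own option and order by rate: J30/T1 21 > J30/T2 16 > J28/T1 13 > J28/T2 12 > J3/T1 6 > J3/T2 4.
J30/T1 (21): +25 ; 85 left.
Fill J30 T2 block (15 at 16) ; 70 left.
J28/T1 (13): +10 ; 60 left.
Fill J28 T2 block (60 at 12) ; 0 left.
Total = 21×25 + 16×15 + 13×10 + 12×60 = 1615.

1615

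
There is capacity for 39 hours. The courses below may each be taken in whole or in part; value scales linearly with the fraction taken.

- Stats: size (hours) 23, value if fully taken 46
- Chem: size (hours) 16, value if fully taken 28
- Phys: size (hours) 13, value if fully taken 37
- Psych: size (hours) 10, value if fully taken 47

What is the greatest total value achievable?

116

Sort by value density: Psych 47/10≈4.7, Phys 37/13≈2.85, Stats 46/23≈2, Chem 28/16≈1.75.
Take all of Psych (10 hours, value 47) ; 29 hours left.
All 13 hours of Phys fit (value 37) ; 16 remain.
Fill the last 16 hours with part of Stats: 16/23 of it earns 32.
Total value = 116.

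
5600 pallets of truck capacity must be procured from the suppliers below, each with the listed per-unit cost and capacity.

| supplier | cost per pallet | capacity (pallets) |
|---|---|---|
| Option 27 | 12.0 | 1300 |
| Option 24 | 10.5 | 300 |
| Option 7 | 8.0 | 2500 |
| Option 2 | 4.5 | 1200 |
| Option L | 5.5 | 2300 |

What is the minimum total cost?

34850

Fill from the cheapest supplier first.
Take 1200 from Option 2 at 4.5 — need 4400 more.
Option L (5.5): use full 2300 — 2100 pallets to go.
Take 2100 from Option 7 at 8.0 to finish.
Option 24, Option 27: unused.
Cost = 1200×4.5 + 2300×5.5 + 2100×8.0 = 34850.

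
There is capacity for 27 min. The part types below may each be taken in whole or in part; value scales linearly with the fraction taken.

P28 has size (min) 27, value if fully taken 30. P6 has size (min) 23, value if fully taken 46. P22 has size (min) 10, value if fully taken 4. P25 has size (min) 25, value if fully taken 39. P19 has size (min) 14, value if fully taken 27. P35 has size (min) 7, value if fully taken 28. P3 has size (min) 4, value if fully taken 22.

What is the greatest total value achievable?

82

Sort by value density: P3 22/4≈5.5, P35 28/7≈4, P6 46/23≈2, P19 27/14≈1.93, P25 39/25≈1.56, P28 30/27≈1.11, P22 4/10≈0.4.
Take all of P3 (4 min, value 22) — 23 min left.
Take all of P35 (7 min, value 28) — 16 min left.
Only 16 min remain; take 16/23 of P6 for value 46×16/23 = 32.
Total value = 82.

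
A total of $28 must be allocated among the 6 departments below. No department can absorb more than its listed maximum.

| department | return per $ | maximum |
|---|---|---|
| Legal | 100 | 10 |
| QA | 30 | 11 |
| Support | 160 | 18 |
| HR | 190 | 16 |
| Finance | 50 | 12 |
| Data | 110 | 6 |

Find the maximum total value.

Order the departments by return per $: HR 190 > Support 160 > Data 110 > Legal 100 > Finance 50 > QA 30.
HR takes 16 to reach its cap of 16 — 12 left.
Support has room for 18 but only 12 remain, so it gets 12.
Total = 160×12 + 190×16 = 4960.

4960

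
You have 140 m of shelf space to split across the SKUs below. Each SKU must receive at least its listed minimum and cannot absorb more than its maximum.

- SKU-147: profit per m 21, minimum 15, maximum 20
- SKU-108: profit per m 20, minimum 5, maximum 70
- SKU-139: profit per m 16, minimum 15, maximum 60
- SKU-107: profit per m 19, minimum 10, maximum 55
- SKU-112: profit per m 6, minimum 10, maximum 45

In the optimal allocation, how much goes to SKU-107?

25

Meeting every minimum uses 15+5+15+10+10 = 55 m, leaving 85.
Order the SKUs by profit per m: SKU-147 21 > SKU-108 20 > SKU-107 19 > SKU-139 16 > SKU-112 6.
Give SKU-147 5 more to hit its cap of 20 — 80 left.
SKU-108: +65 to 70 (cap) — 15 left.
Only 15 left; SKU-107 takes them to reach 25.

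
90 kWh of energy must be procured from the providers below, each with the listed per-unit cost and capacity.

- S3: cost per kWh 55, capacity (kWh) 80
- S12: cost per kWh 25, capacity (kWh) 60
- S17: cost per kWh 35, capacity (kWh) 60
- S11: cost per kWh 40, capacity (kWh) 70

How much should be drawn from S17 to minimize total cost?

Fill from the cheapest provider first.
S12 (25): use full 60 ; 30 kWh to go.
S17 at 35: take 30 of its 60 ; requirement met.
S11, S3: unused.

30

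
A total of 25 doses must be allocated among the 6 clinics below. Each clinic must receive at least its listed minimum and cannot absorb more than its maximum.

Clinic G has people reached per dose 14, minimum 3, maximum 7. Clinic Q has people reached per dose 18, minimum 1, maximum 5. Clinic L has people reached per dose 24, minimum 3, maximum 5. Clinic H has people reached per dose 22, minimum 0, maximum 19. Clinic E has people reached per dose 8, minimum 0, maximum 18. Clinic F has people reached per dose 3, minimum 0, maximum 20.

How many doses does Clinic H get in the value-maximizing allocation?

Meeting every minimum uses 3+1+3+0+0+0 = 7 doses, leaving 18.
Order the clinics by people reached per dose: Clinic L 24 > Clinic H 22 > Clinic Q 18 > Clinic G 14 > Clinic E 8 > Clinic F 3.
Give Clinic L 2 more to hit its cap of 5 — 16 left.
Clinic H: +16 (room for 19) → 16. Pool exhausted.

16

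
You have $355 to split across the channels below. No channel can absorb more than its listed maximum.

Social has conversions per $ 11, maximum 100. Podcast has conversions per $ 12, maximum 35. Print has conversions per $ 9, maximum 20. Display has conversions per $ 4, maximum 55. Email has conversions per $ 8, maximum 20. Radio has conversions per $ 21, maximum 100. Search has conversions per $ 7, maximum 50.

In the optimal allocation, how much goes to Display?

Order the channels by conversions per $: Radio 21 > Podcast 12 > Social 11 > Print 9 > Email 8 > Search 7 > Display 4.
Radio takes 100 to reach its cap of 100 ; 255 left.
Podcast: +35 to 35 (cap) ; 220 left.
Give Social 100 to hit its cap of 100 ; 120 left.
Print: +20 to 20 (cap) ; 100 left.
Give Email 20 to hit its cap of 20 ; 80 left.
Search takes 50 to reach its cap of 50 ; 30 left.
Only 30 left; Display takes them to reach 30.

30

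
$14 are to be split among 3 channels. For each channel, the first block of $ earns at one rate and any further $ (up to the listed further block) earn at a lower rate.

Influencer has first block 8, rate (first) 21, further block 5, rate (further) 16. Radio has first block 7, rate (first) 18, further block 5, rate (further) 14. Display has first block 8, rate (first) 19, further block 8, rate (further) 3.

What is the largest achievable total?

282

Treat each block as its own option and order by rate: Influencer/T1 21 > Display/T1 19 > Radio/T1 18 > Influencer/T2 16 > Radio/T2 14 > Display/T2 3.
Influencer T1 at 21: fill all 8 → 6 left.
Display/T1: +6 of 8 at 19; pool empty.
Total = 21×8 + 19×6 = 282.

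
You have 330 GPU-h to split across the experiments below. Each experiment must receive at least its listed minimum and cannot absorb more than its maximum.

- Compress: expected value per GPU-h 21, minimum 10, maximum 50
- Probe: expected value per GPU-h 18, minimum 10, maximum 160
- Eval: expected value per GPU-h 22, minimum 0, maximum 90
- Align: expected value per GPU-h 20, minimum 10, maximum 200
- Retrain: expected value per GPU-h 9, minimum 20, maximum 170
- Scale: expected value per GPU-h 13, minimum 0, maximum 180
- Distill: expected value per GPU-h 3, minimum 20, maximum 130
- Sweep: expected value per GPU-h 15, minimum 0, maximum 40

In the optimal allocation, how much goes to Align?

Meeting every minimum uses 10+10+0+10+20+0+20+0 = 70 GPU-h, leaving 260.
Rank by expected value per GPU-h: Eval 22 > Compress 21 > Align 20 > Probe 18 > Sweep 15 > Scale 13 > Retrain 9 > Distill 3.
Eval takes 90 more to reach its cap of 90 → 170 left.
Compress takes 40 more to reach its cap of 50 → 130 left.
Align has room for 190 more but only 130 remain, so it gets 140.

140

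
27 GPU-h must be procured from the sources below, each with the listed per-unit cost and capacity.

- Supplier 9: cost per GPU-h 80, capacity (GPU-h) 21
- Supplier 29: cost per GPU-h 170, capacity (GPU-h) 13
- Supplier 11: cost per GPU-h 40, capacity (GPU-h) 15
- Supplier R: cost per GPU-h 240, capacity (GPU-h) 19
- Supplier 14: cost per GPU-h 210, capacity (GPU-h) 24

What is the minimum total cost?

Fill from the cheapest source first.
Supplier 11 at 40: take all 15 GPU-h ; 12 still needed.
Supplier 9 (80): take the remaining 12 ; done.
Supplier 29, Supplier 14, Supplier R: unused.
Cost = 15×40 + 12×80 = 1560.

1560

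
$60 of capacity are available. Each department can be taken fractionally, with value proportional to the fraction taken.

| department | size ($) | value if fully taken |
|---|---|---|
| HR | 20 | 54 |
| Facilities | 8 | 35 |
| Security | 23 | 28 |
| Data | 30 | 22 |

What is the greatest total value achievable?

123.6

Best value per unit of size first: Facilities 35/8≈4.38, HR 54/20≈2.7, Security 28/23≈1.22, Data 22/30≈0.733.
Facilities: take in full, 8 $ for value 35 → 52 left.
All 20 $ of HR fit (value 54) → 32 remain.
Take all of Security (23 $, value 28) → 9 $ left.
Only 9 $ remain; take 9/30 of Data for value 22×9/30 = 6.6.
Total value = 123.6.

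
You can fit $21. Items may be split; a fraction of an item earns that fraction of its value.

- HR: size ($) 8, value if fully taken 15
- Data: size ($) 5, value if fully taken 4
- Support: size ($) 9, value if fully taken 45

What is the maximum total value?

Sort by value density: Support 45/9≈5, HR 15/8≈1.88, Data 4/5≈0.8.
All 9 $ of Support fit (value 45) ; 12 remain.
All 8 $ of HR fit (value 15) ; 4 remain.
4 $ left: a 4/5 share of Data gives 4×4/5 = 3.2.
Total value = 63.2.

63.2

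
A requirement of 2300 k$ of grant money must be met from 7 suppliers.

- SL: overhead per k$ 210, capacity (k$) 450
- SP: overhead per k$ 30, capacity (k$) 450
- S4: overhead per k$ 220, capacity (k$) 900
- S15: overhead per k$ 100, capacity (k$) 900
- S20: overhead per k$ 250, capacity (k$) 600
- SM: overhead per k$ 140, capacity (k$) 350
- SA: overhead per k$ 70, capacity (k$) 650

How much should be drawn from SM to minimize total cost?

300

Cheapest first:
SP (30): use full 450 ; 1850 k$ to go.
SA at 70: take all 650 k$ ; 1200 still needed.
S15 (100): use full 900 ; 300 k$ to go.
Take 300 from SM at 140 to finish.
SL, S4, S20: unused.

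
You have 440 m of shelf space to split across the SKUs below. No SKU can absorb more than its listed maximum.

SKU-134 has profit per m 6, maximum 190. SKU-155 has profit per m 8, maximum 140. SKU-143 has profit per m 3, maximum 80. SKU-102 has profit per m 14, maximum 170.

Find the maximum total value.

Rank by profit per m: SKU-102 14 > SKU-155 8 > SKU-134 6 > SKU-143 3.
Give SKU-102 170 to hit its cap of 170 → 270 left.
Give SKU-155 140 to hit its cap of 140 → 130 left.
Only 130 left; SKU-134 takes them to reach 130.
Total = 6×130 + 8×140 + 14×170 = 4280.

4280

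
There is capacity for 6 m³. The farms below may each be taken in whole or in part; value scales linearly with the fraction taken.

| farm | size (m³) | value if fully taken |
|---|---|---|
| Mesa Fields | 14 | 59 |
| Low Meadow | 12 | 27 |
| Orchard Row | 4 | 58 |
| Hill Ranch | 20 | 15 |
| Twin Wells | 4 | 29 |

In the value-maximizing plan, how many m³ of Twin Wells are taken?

2

Best value per unit of size first: Orchard Row 58/4≈14.5, Twin Wells 29/4≈7.25, Mesa Fields 59/14≈4.21, Low Meadow 27/12≈2.25, Hill Ranch 15/20≈0.75.
All 4 m³ of Orchard Row fit (value 58) — 2 remain.
Fill the last 2 m³ with part of Twin Wells: 2/4 of it earns 14.5.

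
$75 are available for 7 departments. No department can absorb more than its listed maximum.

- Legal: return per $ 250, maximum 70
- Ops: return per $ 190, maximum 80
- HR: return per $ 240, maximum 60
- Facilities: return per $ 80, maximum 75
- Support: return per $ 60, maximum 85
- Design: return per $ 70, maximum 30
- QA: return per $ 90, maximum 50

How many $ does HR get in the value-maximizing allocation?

Rank by return per $: Legal 250 > HR 240 > Ops 190 > QA 90 > Facilities 80 > Design 70 > Support 60.
Give Legal 70 to hit its cap of 70 — 5 left.
HR: +5 (room for 60) → 5. Pool exhausted.

5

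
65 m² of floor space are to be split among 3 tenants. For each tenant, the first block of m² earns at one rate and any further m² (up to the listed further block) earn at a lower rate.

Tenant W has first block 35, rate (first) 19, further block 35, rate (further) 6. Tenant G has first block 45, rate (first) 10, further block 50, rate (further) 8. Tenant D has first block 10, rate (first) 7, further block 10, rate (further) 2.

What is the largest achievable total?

Order all 6 blocks by rate: Tenant W/tier1 19 > Tenant G/tier1 10 > Tenant G/tier2 8 > Tenant D/tier1 7 > Tenant W/tier2 6 > Tenant D/tier2 2.
Fill Tenant W tier1 block (35 at 19) → 30 left.
Tenant G tier1 at 10: only 30 left, fill 30.
Total = 19×35 + 10×30 = 965.

965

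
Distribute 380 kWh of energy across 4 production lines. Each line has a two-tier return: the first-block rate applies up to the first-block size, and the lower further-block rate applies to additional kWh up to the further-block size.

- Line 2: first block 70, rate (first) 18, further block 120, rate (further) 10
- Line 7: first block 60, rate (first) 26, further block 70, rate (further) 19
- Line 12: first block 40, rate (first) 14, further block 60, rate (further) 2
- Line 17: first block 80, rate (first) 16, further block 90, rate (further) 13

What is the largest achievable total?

Treat each block as its own option and order by rate: Line 7/first 26 > Line 7/second 19 > Line 2/first 18 > Line 17/first 16 > Line 12/first 14 > Line 17/second 13 > Line 2/second 10 > Line 12/second 2.
Line 7/first (26): +60 → 320 left.
Fill Line 7 second block (70 at 19) → 250 left.
Line 2 first at 18: fill all 70 → 180 left.
Fill Line 17 first block (80 at 16) → 100 left.
Line 12 first at 14: fill all 40 → 60 left.
Line 17/second: +60 of 90 at 13; pool empty.
Total = 26×60 + 19×70 + 18×70 + 16×80 + 14×40 + 13×60 = 6770.

6770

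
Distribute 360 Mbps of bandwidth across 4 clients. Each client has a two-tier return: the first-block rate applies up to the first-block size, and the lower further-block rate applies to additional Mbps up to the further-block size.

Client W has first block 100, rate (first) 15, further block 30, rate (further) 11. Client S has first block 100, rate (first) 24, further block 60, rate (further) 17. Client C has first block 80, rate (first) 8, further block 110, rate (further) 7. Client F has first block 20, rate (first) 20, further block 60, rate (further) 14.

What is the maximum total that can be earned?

6380

Order all 8 blocks by rate: Client S/T1 24 > Client F/T1 20 > Client S/T2 17 > Client W/T1 15 > Client F/T2 14 > Client W/T2 11 > Client C/T1 8 > Client C/T2 7.
Fill Client S T1 block (100 at 24) — 260 left.
Client F/T1 (20): +20 — 240 left.
Client S/T2 (17): +60 — 180 left.
Fill Client W T1 block (100 at 15) — 80 left.
Fill Client F T2 block (60 at 14) — 20 left.
Client W/T2: +20 of 30 at 11; pool empty.
Total = 24×100 + 20×20 + 17×60 + 15×100 + 14×60 + 11×20 = 6380.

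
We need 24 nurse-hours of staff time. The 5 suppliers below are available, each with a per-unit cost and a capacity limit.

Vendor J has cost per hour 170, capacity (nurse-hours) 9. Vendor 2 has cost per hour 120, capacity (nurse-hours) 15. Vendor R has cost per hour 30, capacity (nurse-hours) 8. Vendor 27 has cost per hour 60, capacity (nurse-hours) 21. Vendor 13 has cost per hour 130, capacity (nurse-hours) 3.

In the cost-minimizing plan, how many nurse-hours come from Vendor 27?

16

Use suppliers in increasing cost order.
Take 8 from Vendor R at 30 ; need 16 more.
Vendor 27 (60): take the remaining 16 ; done.
Vendor 2, Vendor 13, Vendor J: unused.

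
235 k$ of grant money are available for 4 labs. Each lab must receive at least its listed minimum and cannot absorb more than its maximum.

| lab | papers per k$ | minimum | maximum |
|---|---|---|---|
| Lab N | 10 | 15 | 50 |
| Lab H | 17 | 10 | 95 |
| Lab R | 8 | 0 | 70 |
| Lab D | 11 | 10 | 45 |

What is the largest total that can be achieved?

Meeting every minimum uses 15+10+0+10 = 35 k$, leaving 200.
Highest papers per k$ first: Lab H 17 > Lab D 11 > Lab N 10 > Lab R 8.
Lab H takes 85 more to reach its cap of 95 — 115 left.
Lab D takes 35 more to reach its cap of 45 — 80 left.
Lab N takes 35 more to reach its cap of 50 — 45 left.
Lab R has room for 70 more but only 45 remain, so it gets 45.
Total = 10×50 + 17×95 + 8×45 + 11×45 = 2970.

2970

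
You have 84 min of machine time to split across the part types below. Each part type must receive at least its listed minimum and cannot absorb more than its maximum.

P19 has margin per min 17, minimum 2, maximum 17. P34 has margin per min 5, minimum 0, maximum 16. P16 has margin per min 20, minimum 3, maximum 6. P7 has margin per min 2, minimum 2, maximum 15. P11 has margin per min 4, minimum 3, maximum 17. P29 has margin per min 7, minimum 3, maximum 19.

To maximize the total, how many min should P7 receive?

Meeting every minimum uses 2+0+3+2+3+3 = 13 min, leaving 71.
Rank by margin per min: P16 20 > P19 17 > P29 7 > P34 5 > P11 4 > P7 2.
P16 takes 3 more to reach its cap of 6 — 68 left.
P19: +15 to 17 (cap) — 53 left.
Give P29 16 more to hit its cap of 19 — 37 left.
P34: +16 to 16 (cap) — 21 left.
Give P11 14 more to hit its cap of 17 — 7 left.
Only 7 left; P7 takes them to reach 9.

9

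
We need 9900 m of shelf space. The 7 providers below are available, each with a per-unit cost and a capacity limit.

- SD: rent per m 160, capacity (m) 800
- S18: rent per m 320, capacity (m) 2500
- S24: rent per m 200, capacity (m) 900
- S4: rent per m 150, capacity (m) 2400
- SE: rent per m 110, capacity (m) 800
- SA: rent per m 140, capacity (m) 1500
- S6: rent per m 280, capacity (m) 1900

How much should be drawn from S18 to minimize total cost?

Cheapest first:
SE at 110: take all 800 m ; 9100 still needed.
SA at 140: take all 1500 m ; 7600 still needed.
S4 at 150: take all 2400 m ; 5200 still needed.
SD at 160: take all 800 m ; 4400 still needed.
S24 (200): use full 900 ; 3500 m to go.
S6 at 280: take all 1900 m ; 1600 still needed.
S18 at 320: take 1600 of its 2500 ; requirement met.

1600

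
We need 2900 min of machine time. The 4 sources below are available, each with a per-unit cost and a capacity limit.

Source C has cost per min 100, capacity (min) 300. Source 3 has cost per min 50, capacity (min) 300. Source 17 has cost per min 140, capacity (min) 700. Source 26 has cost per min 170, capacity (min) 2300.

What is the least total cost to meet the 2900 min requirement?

415000

Fill from the cheapest source first.
Source 3 at 50: take all 300 min ; 2600 still needed.
Take 300 from Source C at 100 ; need 2300 more.
Source 17 (140): use full 700 ; 1600 min to go.
Take 1600 from Source 26 at 170 to finish.
Cost = 300×50 + 300×100 + 700×140 + 1600×170 = 415000.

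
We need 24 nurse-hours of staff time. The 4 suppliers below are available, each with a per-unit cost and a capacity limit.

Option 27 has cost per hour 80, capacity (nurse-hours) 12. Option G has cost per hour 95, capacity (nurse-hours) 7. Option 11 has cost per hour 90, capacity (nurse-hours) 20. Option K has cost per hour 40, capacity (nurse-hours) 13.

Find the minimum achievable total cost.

Cheapest first:
Take 13 from Option K at 40 ; need 11 more.
Option 27 at 80: take 11 of its 12 ; requirement met.
Option 11, Option G: unused.
Cost = 13×40 + 11×80 = 1400.

1400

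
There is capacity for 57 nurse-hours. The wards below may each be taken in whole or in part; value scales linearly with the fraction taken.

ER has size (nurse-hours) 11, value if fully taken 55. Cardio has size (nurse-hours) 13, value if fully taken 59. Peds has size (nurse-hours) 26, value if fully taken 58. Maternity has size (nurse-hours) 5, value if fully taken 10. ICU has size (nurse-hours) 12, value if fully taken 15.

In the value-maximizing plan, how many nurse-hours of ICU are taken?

Sort by value density: ER 55/11≈5, Cardio 59/13≈4.54, Peds 58/26≈2.23, Maternity 10/5≈2, ICU 15/12≈1.25.
Take all of ER (11 nurse-hours, value 55) → 46 nurse-hours left.
Cardio: take in full, 13 nurse-hours for value 59 → 33 left.
Take all of Peds (26 nurse-hours, value 58) → 7 nurse-hours left.
Take all of Maternity (5 nurse-hours, value 10) → 2 nurse-hours left.
2 nurse-hours left: a 2/12 share of ICU gives 15×2/12 = 2.5.

2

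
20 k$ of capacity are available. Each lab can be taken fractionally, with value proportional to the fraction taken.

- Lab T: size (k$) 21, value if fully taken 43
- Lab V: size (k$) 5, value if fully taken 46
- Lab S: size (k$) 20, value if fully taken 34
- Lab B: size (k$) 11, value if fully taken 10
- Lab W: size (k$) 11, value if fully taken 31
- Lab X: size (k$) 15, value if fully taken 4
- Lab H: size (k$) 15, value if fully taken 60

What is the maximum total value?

106

Sort by value density: Lab V 46/5≈9.2, Lab H 60/15≈4, Lab W 31/11≈2.82, Lab T 43/21≈2.05, Lab S 34/20≈1.7, Lab B 10/11≈0.909, Lab X 4/15≈0.267.
Take all of Lab V (5 k$, value 46) — 15 k$ left.
Take all of Lab H (15 k$, value 60) — 0 k$ left.
Total value = 106.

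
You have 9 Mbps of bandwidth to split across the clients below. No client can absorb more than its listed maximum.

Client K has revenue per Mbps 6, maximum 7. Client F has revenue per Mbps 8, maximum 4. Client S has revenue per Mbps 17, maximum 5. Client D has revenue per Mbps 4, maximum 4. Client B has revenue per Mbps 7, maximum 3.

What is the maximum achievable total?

117

Rank by revenue per Mbps: Client S 17 > Client F 8 > Client B 7 > Client K 6 > Client D 4.
Client S takes 5 to reach its cap of 5 → 4 left.
Client F: +4 to 4 (cap) → 0 left.
Total = 8×4 + 17×5 = 117.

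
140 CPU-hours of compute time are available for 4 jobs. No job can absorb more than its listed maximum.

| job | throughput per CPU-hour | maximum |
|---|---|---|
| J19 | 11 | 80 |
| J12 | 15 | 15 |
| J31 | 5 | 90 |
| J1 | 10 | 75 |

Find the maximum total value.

Order the jobs by throughput per CPU-hour: J12 15 > J19 11 > J1 10 > J31 5.
Give J12 15 to hit its cap of 15 → 125 left.
J19: +80 to 80 (cap) → 45 left.
J1 has room for 75 but only 45 remain, so it gets 45.
Total = 11×80 + 15×15 + 10×45 = 1555.

1555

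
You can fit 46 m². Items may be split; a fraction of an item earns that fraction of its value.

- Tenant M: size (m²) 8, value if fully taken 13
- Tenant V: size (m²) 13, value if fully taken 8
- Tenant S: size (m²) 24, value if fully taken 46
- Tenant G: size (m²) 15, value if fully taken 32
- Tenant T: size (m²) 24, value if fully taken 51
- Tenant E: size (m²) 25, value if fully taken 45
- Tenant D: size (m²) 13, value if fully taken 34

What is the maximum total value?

104.25

Rank by value-to-size ratio: Tenant D 34/13≈2.62, Tenant G 32/15≈2.13, Tenant T 51/24≈2.12, Tenant S 46/24≈1.92, Tenant E 45/25≈1.8, Tenant M 13/8≈1.62, Tenant V 8/13≈0.615.
Tenant D: take in full, 13 m² for value 34 → 33 left.
Take all of Tenant G (15 m², value 32) → 18 m² left.
Only 18 m² remain; take 18/24 of Tenant T for value 51×18/24 = 38.25.
Total value = 104.25.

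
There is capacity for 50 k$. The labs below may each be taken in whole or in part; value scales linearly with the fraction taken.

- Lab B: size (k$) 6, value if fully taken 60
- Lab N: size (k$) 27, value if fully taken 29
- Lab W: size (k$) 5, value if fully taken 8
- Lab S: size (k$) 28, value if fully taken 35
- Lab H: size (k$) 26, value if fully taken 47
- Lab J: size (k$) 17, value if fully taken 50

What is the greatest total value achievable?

158.6

Rank by value-to-size ratio: Lab B 60/6≈10, Lab J 50/17≈2.94, Lab H 47/26≈1.81, Lab W 8/5≈1.6, Lab S 35/28≈1.25, Lab N 29/27≈1.07.
All 6 k$ of Lab B fit (value 60) — 44 remain.
Take all of Lab J (17 k$, value 50) — 27 k$ left.
Take all of Lab H (26 k$, value 47) — 1 k$ left.
Only 1 k$ remain; take 1/5 of Lab W for value 8×1/5 = 1.6.
Total value = 158.6.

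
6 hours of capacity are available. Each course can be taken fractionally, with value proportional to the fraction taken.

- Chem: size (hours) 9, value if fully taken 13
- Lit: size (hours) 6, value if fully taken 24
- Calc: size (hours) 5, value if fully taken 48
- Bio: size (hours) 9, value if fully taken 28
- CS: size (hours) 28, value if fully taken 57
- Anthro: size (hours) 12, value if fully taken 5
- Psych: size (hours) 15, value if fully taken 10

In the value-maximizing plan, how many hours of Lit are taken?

1

Rank by value-to-size ratio: Calc 48/5≈9.6, Lit 24/6≈4, Bio 28/9≈3.11, CS 57/28≈2.04, Chem 13/9≈1.44, Psych 10/15≈0.667, Anthro 5/12≈0.417.
Take all of Calc (5 hours, value 48) — 1 hours left.
Fill the last 1 hours with part of Lit: 1/6 of it earns 4.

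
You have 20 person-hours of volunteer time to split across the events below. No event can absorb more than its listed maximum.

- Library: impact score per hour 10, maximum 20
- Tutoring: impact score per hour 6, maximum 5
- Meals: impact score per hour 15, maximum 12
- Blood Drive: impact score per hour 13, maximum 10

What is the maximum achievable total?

Rank by impact score per hour: Meals 15 > Blood Drive 13 > Library 10 > Tutoring 6.
Meals: +12 to 12 (cap) — 8 left.
Blood Drive: +8 (room for 10) → 8. Pool exhausted.
Total = 15×12 + 13×8 = 284.

284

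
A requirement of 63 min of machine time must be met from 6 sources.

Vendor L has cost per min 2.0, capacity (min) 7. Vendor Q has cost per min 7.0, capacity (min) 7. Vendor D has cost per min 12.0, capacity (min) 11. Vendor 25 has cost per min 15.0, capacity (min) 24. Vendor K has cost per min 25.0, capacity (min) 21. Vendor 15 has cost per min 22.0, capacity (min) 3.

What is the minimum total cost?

896

Cheapest first:
Vendor L (2.0): use full 7 — 56 min to go.
Vendor Q (7.0): use full 7 — 49 min to go.
Vendor D at 12.0: take all 11 min — 38 still needed.
Vendor 25 (15.0): use full 24 — 14 min to go.
Take 3 from Vendor 15 at 22.0 — need 11 more.
Vendor K (25.0): take the remaining 11 — done.
Cost = 7×2.0 + 7×7.0 + 11×12.0 + 24×15.0 + 3×22.0 + 11×25.0 = 896.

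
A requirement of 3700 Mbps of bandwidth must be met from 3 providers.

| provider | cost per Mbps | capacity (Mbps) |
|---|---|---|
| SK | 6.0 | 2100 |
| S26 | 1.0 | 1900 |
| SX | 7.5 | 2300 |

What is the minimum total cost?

12700

Fill from the cheapest provider first.
Take 1900 from S26 at 1.0 ; need 1800 more.
SK at 6.0: take 1800 of its 2100 ; requirement met.
SX: unused.
Cost = 1900×1.0 + 1800×6.0 = 12700.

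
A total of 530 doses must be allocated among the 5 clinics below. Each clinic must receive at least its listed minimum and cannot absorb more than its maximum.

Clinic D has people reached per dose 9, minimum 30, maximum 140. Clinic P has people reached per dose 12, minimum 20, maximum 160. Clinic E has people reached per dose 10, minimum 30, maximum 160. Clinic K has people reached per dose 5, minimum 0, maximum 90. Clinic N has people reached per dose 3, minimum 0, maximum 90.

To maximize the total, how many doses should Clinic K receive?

Meeting every minimum uses 30+20+30+0+0 = 80 doses, leaving 450.
Highest people reached per dose first: Clinic P 12 > Clinic E 10 > Clinic D 9 > Clinic K 5 > Clinic N 3.
Clinic P: +140 to 160 (cap) — 310 left.
Give Clinic E 130 more to hit its cap of 160 — 180 left.
Give Clinic D 110 more to hit its cap of 140 — 70 left.
Only 70 left; Clinic K takes them to reach 70.

70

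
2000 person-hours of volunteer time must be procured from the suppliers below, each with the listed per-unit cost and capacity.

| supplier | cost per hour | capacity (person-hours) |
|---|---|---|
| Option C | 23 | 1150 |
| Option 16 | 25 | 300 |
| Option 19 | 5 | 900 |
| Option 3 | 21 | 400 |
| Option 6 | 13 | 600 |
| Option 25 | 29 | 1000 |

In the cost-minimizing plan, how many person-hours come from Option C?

100

Cheapest first:
Option 19 (5): use full 900 ; 1100 person-hours to go.
Option 6 at 13: take all 600 person-hours ; 500 still needed.
Take 400 from Option 3 at 21 ; need 100 more.
Option C (23): take the remaining 100 ; done.
Option 16, Option 25: unused.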